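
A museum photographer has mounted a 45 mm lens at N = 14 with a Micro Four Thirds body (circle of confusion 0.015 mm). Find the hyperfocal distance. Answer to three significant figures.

Hyperfocal distance H = f²/(N·c) + f = 45²/(14 × 0.015) + 45 = 2025/0.21 + 45 ≈ 9687.9 mm ≈ 9.69 m.

9.69 m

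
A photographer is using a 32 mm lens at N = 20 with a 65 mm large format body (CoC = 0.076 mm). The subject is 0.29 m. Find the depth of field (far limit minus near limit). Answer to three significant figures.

Hyperfocal distance H = f²/(N·c) + f = 32²/(20 × 0.076) + 32 = 1024/1.52 + 32 ≈ 705.7 mm ≈ 0.706 m.
Near limit Dn = s·(H − f)/(H + s − 2f) = 290 × (705.7 − 32) / (705.7 + 290 − 2 × 32) = 290 × 673.7 / 931.7 ≈ 209.69 mm.
Far limit Df = s·(H − f)/(H − s) = 290 × (705.7 − 32) / (705.7 − 290) = 290 × 673.7 / 415.7 ≈ 469.99 mm.
Depth of field = Df − Dn = 469.99 − 209.69 ≈ 260.30 mm.

260 mm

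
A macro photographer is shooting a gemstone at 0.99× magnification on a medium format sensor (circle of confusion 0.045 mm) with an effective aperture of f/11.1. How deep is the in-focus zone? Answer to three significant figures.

1.02 mm

At magnification m, DoF ≈ 2·N_eff·c/m² = 2 × 11.1 × 0.045 / 0.99² = 0.999 / 0.9801 ≈ 1.02 mm.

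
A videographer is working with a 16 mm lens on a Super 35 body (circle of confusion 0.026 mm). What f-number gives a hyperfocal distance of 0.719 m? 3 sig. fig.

Rearrange H = f²/(N·c) + f for N: N = f² / ((H − f)·c).
N = 16² / ((719 − 16) × 0.026) = 256 / 18.28 ≈ 14.

f/14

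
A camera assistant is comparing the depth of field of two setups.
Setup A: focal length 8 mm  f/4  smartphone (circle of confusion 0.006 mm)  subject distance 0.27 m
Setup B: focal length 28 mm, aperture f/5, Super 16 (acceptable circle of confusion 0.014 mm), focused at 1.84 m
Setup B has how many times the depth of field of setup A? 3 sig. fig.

11.4

Setup A: H = 8²/(4×0.006) + 8 ≈ 2674.7 mm; DoF = Df − Dn = 299.418 − 245.846 ≈ 53.572 mm.
Setup B: H = 28²/(5×0.014) + 28 ≈ 11228.0 mm; DoF = Df − Dn = 2195.14 − 1583.77 ≈ 611.37 mm.
Ratio = 611.37 / 53.572 ≈ 11.4.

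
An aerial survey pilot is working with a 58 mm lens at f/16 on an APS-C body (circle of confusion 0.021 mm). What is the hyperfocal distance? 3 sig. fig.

Hyperfocal distance H = f²/(N·c) + f = 58²/(16 × 0.021) + 58 = 3364/0.336 + 58 ≈ 10069.9 mm ≈ 10.1 m.

10.1 m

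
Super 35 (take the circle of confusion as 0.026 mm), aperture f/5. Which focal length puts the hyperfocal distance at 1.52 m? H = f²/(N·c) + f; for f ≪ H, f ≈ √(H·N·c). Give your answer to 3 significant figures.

14.0 mm

From H = f²/(N·c) + f, with f ≪ H: f ≈ √(H·N·c) = √(1520 × 5 × 0.026) = √197.60 ≈ 14.06 mm.
Exact: f² + N·c·f − N·c·H = 0 ⇒ f = (−N·c + √((N·c)² + 4·N·c·H))/2 = (−0.13 + √790.42)/2 ≈ 13.992 mm ≈ 14.0 mm.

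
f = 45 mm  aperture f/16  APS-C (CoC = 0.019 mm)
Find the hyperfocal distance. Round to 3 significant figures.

Hyperfocal distance H = f²/(N·c) + f = 45²/(16 × 0.019) + 45 = 2025/0.304 + 45 ≈ 6706.2 mm ≈ 6.71 m.

6.71 m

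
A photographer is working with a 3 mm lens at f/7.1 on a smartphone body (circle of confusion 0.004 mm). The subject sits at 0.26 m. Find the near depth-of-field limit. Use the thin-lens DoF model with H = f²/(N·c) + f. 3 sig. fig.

144 mm

Hyperfocal distance H = f²/(N·c) + f = 3²/(7.1 × 0.004) + 3 = 9/0.0284 + 3 ≈ 319.9 mm ≈ 0.320 m.
Near limit Dn = s·(H − f)/(H + s − 2f) = 260 × (319.9 − 3) / (319.9 + 260 − 2 × 3) = 260 × 316.9 / 573.9 ≈ 143.57 mm.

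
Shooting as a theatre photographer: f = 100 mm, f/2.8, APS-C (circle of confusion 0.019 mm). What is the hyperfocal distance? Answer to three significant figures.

Hyperfocal distance H = f²/(N·c) + f = 100²/(2.8 × 0.019) + 100 = 10000/0.0532 + 100 ≈ 188069.9 mm ≈ 188 m.

188 m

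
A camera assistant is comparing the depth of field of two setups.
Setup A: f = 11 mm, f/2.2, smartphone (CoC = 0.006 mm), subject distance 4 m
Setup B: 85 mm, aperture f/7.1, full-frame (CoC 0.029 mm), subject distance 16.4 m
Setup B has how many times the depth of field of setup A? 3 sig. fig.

Setup A: H = 11²/(2.2×0.006) + 11 ≈ 9177.7 mm; DoF = Df − Dn = 7081.7 − 2787.1 ≈ 4294.6 mm.
Setup B: H = 85²/(7.1×0.029) + 85 ≈ 35174.8 mm; DoF = Df − Dn = 30651 − 11195 ≈ 19456 mm.
Ratio = 19456 / 4294.6 ≈ 4.53.

4.53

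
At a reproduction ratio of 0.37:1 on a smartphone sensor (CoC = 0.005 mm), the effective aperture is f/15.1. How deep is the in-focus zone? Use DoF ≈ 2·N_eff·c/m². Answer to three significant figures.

1.10 mm

At magnification m, DoF ≈ 2·N_eff·c/m² = 2 × 15.1 × 0.005 / 0.37² = 0.151 / 0.1369 ≈ 1.1 mm.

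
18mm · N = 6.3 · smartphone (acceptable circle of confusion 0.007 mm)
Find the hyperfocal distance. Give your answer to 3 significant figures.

Hyperfocal distance H = f²/(N·c) + f = 18²/(6.3 × 0.007) + 18 = 324/0.0441 + 18 ≈ 7364.9 mm ≈ 7.36 m.

7.36 m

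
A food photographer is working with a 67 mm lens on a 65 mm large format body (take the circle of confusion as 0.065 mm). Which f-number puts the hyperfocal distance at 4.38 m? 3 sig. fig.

f/16

Rearrange H = f²/(N·c) + f for N: N = f² / ((H − f)·c).
N = 67² / ((4380 − 67) × 0.065) = 4489 / 280.3 ≈ 16.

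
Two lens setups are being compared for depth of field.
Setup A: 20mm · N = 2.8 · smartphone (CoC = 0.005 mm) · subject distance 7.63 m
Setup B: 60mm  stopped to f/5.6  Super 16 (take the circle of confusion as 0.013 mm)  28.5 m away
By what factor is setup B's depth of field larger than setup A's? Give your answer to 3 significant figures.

11.2

Setup A: H = 20²/(2.8×0.005) + 20 ≈ 28591.4 mm; DoF = Df − Dn = 10400.1 − 6025.2 ≈ 4374.9 mm.
Setup B: H = 60²/(5.6×0.013) + 60 ≈ 49510.5 mm; DoF = Df − Dn = 67078 − 18094 ≈ 48984 mm.
Ratio = 48984 / 4374.9 ≈ 11.2.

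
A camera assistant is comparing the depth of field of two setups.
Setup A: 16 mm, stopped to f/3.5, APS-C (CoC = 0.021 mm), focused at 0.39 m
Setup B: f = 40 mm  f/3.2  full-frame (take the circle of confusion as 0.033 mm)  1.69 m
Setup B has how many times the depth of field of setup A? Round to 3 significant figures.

4.40

Setup A: H = 16²/(3.5×0.021) + 16 ≈ 3499.0 mm; DoF = Df − Dn = 436.916 − 352.183 ≈ 84.733 mm.
Setup B: H = 40²/(3.2×0.033) + 40 ≈ 15191.5 mm; DoF = Df − Dn = 1896.53 − 1524.03 ≈ 372.50 mm.
Ratio = 372.50 / 84.733 ≈ 4.40.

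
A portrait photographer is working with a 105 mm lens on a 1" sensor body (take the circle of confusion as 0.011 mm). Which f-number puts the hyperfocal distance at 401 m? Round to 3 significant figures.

Rearrange H = f²/(N·c) + f for N: N = f² / ((H − f)·c).
N = 105² / ((401000 − 105) × 0.011) = 11025 / 4410 ≈ 2.50.

f/2.50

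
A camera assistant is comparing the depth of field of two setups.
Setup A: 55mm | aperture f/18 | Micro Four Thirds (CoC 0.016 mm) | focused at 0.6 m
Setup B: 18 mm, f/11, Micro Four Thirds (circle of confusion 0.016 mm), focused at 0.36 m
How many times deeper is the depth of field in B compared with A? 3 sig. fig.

2.22

Setup A: H = 55²/(18×0.016) + 55 ≈ 10558.5 mm; DoF = Df − Dn = 632.836 − 570.403 ≈ 62.433 mm.
Setup B: H = 18²/(11×0.016) + 18 ≈ 1858.9 mm; DoF = Df − Dn = 442.14 − 303.60 ≈ 138.54 mm.
Ratio = 138.54 / 62.433 ≈ 2.22.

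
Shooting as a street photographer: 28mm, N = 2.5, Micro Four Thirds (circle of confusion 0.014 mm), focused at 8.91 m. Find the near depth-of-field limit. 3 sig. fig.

Hyperfocal distance H = f²/(N·c) + f = 28²/(2.5 × 0.014) + 28 = 784/0.035 + 28 ≈ 22428.0 mm ≈ 22.43 m.
Near limit Dn = s·(H − f)/(H + s − 2f) = 8910 × (22428.0 − 28) / (22428.0 + 8910 − 2 × 28) = 8910 × 22400.0 / 31282.0 ≈ 6380.2 mm ≈ 6.38 m.

6.38 m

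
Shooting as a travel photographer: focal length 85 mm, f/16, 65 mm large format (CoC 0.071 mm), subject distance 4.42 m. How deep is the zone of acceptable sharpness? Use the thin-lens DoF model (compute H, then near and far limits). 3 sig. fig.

Hyperfocal distance H = f²/(N·c) + f = 85²/(16 × 0.071) + 85 = 7225/1.136 + 85 ≈ 6445.0 mm ≈ 6.445 m.
Near limit Dn = s·(H − f)/(H + s − 2f) = 4420 × (6445.0 − 85) / (6445.0 + 4420 − 2 × 85) = 4420 × 6360.0 / 10695.0 ≈ 2628 mm.
Far limit Df = s·(H − f)/(H − s) = 4420 × (6445.0 − 85) / (6445.0 − 4420) = 4420 × 6360.0 / 2025.0 ≈ 13882 mm.
Depth of field = Df − Dn = 13882 − 2628 ≈ 11254 mm ≈ 11.3 m.

11.3 m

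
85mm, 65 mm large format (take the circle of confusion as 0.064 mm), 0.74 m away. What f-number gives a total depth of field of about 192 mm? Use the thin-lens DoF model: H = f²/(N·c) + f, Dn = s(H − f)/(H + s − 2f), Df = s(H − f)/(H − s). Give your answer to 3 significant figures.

Write h = H − f = f²/(N·c). The thin-lens limits are Dn = s·h/(h + (s−f)) and Df = s·h/(h − (s−f)), so DoF = Df − Dn = 2·s·(s−f)·h / (h² − (s−f)²).
That is a quadratic in h: DoF·h² − 2·s·(s−f)·h − DoF·(s−f)² = 0 ⇒ h = (s−f)·(s + √(s² + DoF²)) / DoF = 655 × (740 + √(740² + 192²)) / 192 = 655 × (740 + 764.502) / 192 ≈ 5132.5 mm.
Then N = f²/(c·h) = 85² / (0.064 × 5132.5) = 7225 / 328.48 ≈ 22.

f/22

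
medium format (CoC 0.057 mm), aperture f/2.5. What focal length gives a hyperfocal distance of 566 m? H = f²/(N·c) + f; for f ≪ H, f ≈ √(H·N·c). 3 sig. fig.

From H = f²/(N·c) + f, with f ≪ H: f ≈ √(H·N·c) = √(566000 × 2.5 × 0.057) = √80655 ≈ 284.0 mm.
The +f correction barely moves this — solving exactly, f² + N·c·f − N·c·H = 0 ⇒ f = (−N·c + √((N·c)² + 4·N·c·H))/2 = (−0.1425 + √322620)/2 ≈ 283.93 mm, so f ≈ 284 mm.

284 mm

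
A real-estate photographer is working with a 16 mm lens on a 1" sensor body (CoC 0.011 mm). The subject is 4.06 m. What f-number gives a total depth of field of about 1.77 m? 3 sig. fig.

f/1.20

Write h = H − f = f²/(N·c). The thin-lens limits are Dn = s·h/(h + (s−f)) and Df = s·h/(h − (s−f)), so DoF = Df − Dn = 2·s·(s−f)·h / (h² − (s−f)²).
That is a quadratic in h: DoF·h² − 2·s·(s−f)·h − DoF·(s−f)² = 0 ⇒ h = (s−f)·(s + √(s² + DoF²)) / DoF = 4044 × (4060 + √(4060² + 1770²)) / 1770 = 4044 × (4060 + 4429.05) / 1770 ≈ 19395 mm.
Then N = f²/(c·h) = 16² / (0.011 × 19395) = 256 / 213.35 ≈ 1.20.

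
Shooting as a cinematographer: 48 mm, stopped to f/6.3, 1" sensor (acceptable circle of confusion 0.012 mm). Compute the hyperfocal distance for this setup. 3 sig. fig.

Hyperfocal distance H = f²/(N·c) + f = 48²/(6.3 × 0.012) + 48 = 2304/0.0756 + 48 ≈ 30524.2 mm ≈ 30.5 m.

30.5 m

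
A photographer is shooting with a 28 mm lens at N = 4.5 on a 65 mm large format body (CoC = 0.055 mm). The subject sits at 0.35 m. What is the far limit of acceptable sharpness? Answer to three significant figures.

Hyperfocal distance H = f²/(N·c) + f = 28²/(4.5 × 0.055) + 28 = 784/0.2475 + 28 ≈ 3195.7 mm ≈ 3.196 m.
Far limit Df = s·(H − f)/(H − s) = 350 × (3195.7 − 28) / (3195.7 − 350) = 350 × 3167.7 / 2845.7 ≈ 389.60 mm.

390 mm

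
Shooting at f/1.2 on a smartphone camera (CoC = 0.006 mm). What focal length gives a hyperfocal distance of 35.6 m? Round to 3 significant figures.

From H = f²/(N·c) + f, with f ≪ H: f ≈ √(H·N·c) = √(35600 × 1.2 × 0.006) = √256.32 ≈ 16.01 mm.
The +f correction barely moves this — solving exactly, f² + N·c·f − N·c·H = 0 ⇒ f = (−N·c + √((N·c)² + 4·N·c·H))/2 = (−0.0072 + √1025.3)/2 ≈ 16.006 mm, so f ≈ 16.0 mm.

16.0 mm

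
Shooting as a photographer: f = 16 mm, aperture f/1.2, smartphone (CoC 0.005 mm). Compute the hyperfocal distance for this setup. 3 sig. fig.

42.7 m

Hyperfocal distance H = f²/(N·c) + f = 16²/(1.2 × 0.005) + 16 = 256/0.006 + 16 ≈ 42682.7 mm ≈ 42.7 m.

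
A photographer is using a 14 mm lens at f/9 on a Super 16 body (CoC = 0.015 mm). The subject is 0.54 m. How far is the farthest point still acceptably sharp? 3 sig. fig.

Hyperfocal distance H = f²/(N·c) + f = 14²/(9 × 0.015) + 14 = 196/0.135 + 14 ≈ 1465.9 mm ≈ 1.466 m.
Far limit Df = s·(H − f)/(H − s) = 540 × (1465.9 − 14) / (1465.9 − 540) = 540 × 1451.9 / 925.9 ≈ 846.79 mm ≈ 0.847 m.

0.847 m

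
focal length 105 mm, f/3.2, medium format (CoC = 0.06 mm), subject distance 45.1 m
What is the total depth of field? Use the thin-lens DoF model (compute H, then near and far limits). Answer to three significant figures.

Hyperfocal distance H = f²/(N·c) + f = 105²/(3.2 × 0.06) + 105 = 11025/0.192 + 105 ≈ 57526.9 mm ≈ 57.53 m.
Near limit Dn = s·(H − f)/(H + s − 2f) = 45100 × (57526.9 − 105) / (57526.9 + 45100 − 2 × 105) = 45100 × 57421.9 / 102416.9 ≈ 25286 mm.
Far limit Df = s·(H − f)/(H − s) = 45100 × (57526.9 − 105) / (57526.9 − 45100) = 45100 × 57421.9 / 12426.9 ≈ 208397 mm.
Depth of field = Df − Dn = 208397 − 25286 ≈ 183111 mm ≈ 183 m.

183 m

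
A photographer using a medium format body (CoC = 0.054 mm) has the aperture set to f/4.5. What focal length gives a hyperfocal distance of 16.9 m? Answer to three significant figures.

From H = f²/(N·c) + f, with f ≪ H: f ≈ √(H·N·c) = √(16900 × 4.5 × 0.054) = √4106.7 ≈ 64.08 mm.
Exact: f² + N·c·f − N·c·H = 0 ⇒ f = (−N·c + √((N·c)² + 4·N·c·H))/2 = (−0.243 + √16427)/2 ≈ 63.962 mm ≈ 64.0 mm.

64.0 mm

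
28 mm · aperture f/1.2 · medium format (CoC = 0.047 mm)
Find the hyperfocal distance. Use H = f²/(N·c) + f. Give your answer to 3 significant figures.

13.9 m

Hyperfocal distance H = f²/(N·c) + f = 28²/(1.2 × 0.047) + 28 = 784/0.0564 + 28 ≈ 13928.7 mm ≈ 13.9 m.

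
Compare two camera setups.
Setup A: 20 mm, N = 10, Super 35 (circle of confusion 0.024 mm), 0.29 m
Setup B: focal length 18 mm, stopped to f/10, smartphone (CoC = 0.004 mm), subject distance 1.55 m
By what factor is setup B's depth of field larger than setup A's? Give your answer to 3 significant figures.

Setup A: H = 20²/(10×0.024) + 20 ≈ 1686.7 mm; DoF = Df − Dn = 346.062 − 249.570 ≈ 96.492 mm.
Setup B: H = 18²/(10×0.004) + 18 ≈ 8118.0 mm; DoF = Df − Dn = 1911.54 − 1303.47 ≈ 608.07 mm.
Ratio = 608.07 / 96.492 ≈ 6.30.

6.30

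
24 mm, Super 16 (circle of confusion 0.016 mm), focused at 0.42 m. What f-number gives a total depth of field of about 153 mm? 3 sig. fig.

f/16

Write h = H − f = f²/(N·c). The thin-lens limits are Dn = s·h/(h + (s−f)) and Df = s·h/(h − (s−f)), so DoF = Df − Dn = 2·s·(s−f)·h / (h² − (s−f)²).
That is a quadratic in h: DoF·h² − 2·s·(s−f)·h − DoF·(s−f)² = 0 ⇒ h = (s−f)·(s + √(s² + DoF²)) / DoF = 396 × (420 + √(420² + 153²)) / 153 = 396 × (420 + 447.000) / 153 ≈ 2244.0 mm.
Then N = f²/(c·h) = 24² / (0.016 × 2244.0) = 576 / 35.904 ≈ 16.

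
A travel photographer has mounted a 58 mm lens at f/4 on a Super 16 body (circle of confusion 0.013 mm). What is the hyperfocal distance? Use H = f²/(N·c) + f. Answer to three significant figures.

64.8 m

Hyperfocal distance H = f²/(N·c) + f = 58²/(4 × 0.013) + 58 = 3364/0.052 + 58 ≈ 64750.3 mm ≈ 64.8 m.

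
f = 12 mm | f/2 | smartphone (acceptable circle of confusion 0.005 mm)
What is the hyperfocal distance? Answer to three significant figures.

Hyperfocal distance H = f²/(N·c) + f = 12²/(2 × 0.005) + 12 = 144/0.01 + 12 ≈ 14412.0 mm ≈ 14.4 m.

14.4 m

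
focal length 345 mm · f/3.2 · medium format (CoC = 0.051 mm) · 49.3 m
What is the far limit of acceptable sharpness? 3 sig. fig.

Hyperfocal distance H = f²/(N·c) + f = 345²/(3.2 × 0.051) + 345 = 119025/0.1632 + 345 ≈ 729664.9 mm ≈ 729.7 m.
Far limit Df = s·(H − f)/(H − s) = 49300 × (729664.9 − 345) / (729664.9 − 49300) = 49300 × 729319.9 / 680364.9 ≈ 52847 mm ≈ 52.8 m.

52.8 m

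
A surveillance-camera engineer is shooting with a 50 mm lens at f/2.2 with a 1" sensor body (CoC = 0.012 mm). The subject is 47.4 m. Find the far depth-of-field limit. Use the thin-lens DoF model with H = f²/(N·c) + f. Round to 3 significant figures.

Hyperfocal distance H = f²/(N·c) + f = 50²/(2.2 × 0.012) + 50 = 2500/0.0264 + 50 ≈ 94747.0 mm ≈ 94.75 m.
Far limit Df = s·(H − f)/(H − s) = 47400 × (94747.0 − 50) / (94747.0 − 47400) = 47400 × 94697.0 / 47347.0 ≈ 94803 mm ≈ 94.8 m.

94.8 m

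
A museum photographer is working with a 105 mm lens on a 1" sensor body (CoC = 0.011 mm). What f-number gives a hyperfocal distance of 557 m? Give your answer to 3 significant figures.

Rearrange H = f²/(N·c) + f for N: N = f² / ((H − f)·c).
N = 105² / ((557000 − 105) × 0.011) = 11025 / 6126 ≈ 1.80.

f/1.80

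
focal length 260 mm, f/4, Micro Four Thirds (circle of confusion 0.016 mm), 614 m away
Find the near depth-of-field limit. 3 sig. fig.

388 m

Hyperfocal distance H = f²/(N·c) + f = 260²/(4 × 0.016) + 260 = 67600/0.064 + 260 ≈ 1056510.0 mm ≈ 1057 m.
Near limit Dn = s·(H − f)/(H + s − 2f) = 614000 × (1056510.0 − 260) / (1056510.0 + 614000 − 2 × 260) = 614000 × 1056250.0 / 1669990.0 ≈ 388348 mm ≈ 388 m.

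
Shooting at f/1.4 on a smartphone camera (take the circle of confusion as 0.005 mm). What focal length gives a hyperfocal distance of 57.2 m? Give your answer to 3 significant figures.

From H = f²/(N·c) + f, with f ≪ H: f ≈ √(H·N·c) = √(57200 × 1.4 × 0.005) = √400.40 ≈ 20.01 mm.
The +f correction barely moves this — solving exactly, f² + N·c·f − N·c·H = 0 ⇒ f = (−N·c + √((N·c)² + 4·N·c·H))/2 = (−0.007 + √1601.6)/2 ≈ 20.006 mm, so f ≈ 20.0 mm.

20.0 mm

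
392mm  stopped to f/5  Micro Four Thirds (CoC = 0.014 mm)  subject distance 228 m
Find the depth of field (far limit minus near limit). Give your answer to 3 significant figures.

47.8 m

Hyperfocal distance H = f²/(N·c) + f = 392²/(5 × 0.014) + 392 = 153664/0.07 + 392 ≈ 2195592.0 mm ≈ 2196 m.
Near limit Dn = s·(H − f)/(H + s − 2f) = 228000 × (2195592.0 − 392) / (2195592.0 + 228000 − 2 × 392) = 228000 × 2195200.0 / 2422808.0 ≈ 206581 mm.
Far limit Df = s·(H − f)/(H − s) = 228000 × (2195592.0 − 392) / (2195592.0 − 228000) = 228000 × 2195200.0 / 1967592.0 ≈ 254375 mm.
Depth of field = Df − Dn = 254375 − 206581 ≈ 47794 mm ≈ 47.8 m.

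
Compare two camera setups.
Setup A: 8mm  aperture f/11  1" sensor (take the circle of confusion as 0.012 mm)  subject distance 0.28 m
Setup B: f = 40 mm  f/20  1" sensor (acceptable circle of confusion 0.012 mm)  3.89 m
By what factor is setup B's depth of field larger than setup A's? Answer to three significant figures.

Setup A: H = 8²/(11×0.012) + 8 ≈ 492.8 mm; DoF = Df − Dn = 637.81 − 179.37 ≈ 458.44 mm.
Setup B: H = 40²/(20×0.012) + 40 ≈ 6706.7 mm; DoF = Df − Dn = 9207.1 − 2465.9 ≈ 6741.2 mm.
Ratio = 6741.2 / 458.44 ≈ 14.7.

14.7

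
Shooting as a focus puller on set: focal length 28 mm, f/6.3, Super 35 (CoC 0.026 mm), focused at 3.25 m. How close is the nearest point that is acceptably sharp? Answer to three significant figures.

1.94 m

Hyperfocal distance H = f²/(N·c) + f = 28²/(6.3 × 0.026) + 28 = 784/0.1638 + 28 ≈ 4814.3 mm ≈ 4.814 m.
Near limit Dn = s·(H − f)/(H + s − 2f) = 3250 × (4814.3 − 28) / (4814.3 + 3250 − 2 × 28) = 3250 × 4786.3 / 8008.3 ≈ 1942.4 mm ≈ 1.94 m.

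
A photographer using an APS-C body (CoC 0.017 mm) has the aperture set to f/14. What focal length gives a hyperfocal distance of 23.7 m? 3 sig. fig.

From H = f²/(N·c) + f, with f ≪ H: f ≈ √(H·N·c) = √(23700 × 14 × 0.017) = √5640.6 ≈ 75.10 mm.
Exact: f² + N·c·f − N·c·H = 0 ⇒ f = (−N·c + √((N·c)² + 4·N·c·H))/2 = (−0.238 + √22562)/2 ≈ 74.985 mm ≈ 75.0 mm.

75.0 mm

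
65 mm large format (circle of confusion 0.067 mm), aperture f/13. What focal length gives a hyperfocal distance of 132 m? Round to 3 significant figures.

From H = f²/(N·c) + f, with f ≪ H: f ≈ √(H·N·c) = √(132000 × 13 × 0.067) = √114972 ≈ 339.1 mm.
The +f correction barely moves this — solving exactly, f² + N·c·f − N·c·H = 0 ⇒ f = (−N·c + √((N·c)² + 4·N·c·H))/2 = (−0.871 + √459889)/2 ≈ 338.64 mm, so f ≈ 339 mm.

339 mm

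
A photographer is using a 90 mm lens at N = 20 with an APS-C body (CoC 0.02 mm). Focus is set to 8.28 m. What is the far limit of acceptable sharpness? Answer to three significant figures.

Hyperfocal distance H = f²/(N·c) + f = 90²/(20 × 0.02) + 90 = 8100/0.4 + 90 ≈ 20340.0 mm ≈ 20.34 m.
Far limit Df = s·(H − f)/(H − s) = 8280 × (20340.0 − 90) / (20340.0 − 8280) = 8280 × 20250.0 / 12060.0 ≈ 13903 mm ≈ 13.9 m.

13.9 m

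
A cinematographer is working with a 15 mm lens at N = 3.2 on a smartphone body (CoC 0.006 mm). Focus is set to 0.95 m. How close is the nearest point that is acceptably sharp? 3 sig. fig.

0.880 m

Hyperfocal distance H = f²/(N·c) + f = 15²/(3.2 × 0.006) + 15 = 225/0.0192 + 15 ≈ 11733.7 mm ≈ 11.73 m.
Near limit Dn = s·(H − f)/(H + s − 2f) = 950 × (11733.7 − 15) / (11733.7 + 950 − 2 × 15) = 950 × 11718.7 / 12653.7 ≈ 879.80 mm ≈ 0.880 m.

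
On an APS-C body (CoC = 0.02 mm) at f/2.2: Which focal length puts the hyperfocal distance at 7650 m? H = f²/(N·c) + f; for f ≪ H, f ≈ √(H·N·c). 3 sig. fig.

580 mm

From H = f²/(N·c) + f, with f ≪ H: f ≈ √(H·N·c) = √(7650000 × 2.2 × 0.02) = √336600 ≈ 580.2 mm.
The +f correction barely moves this — solving exactly, f² + N·c·f − N·c·H = 0 ⇒ f = (−N·c + √((N·c)² + 4·N·c·H))/2 = (−0.044 + √1346400)/2 ≈ 580.15 mm, so f ≈ 580 mm.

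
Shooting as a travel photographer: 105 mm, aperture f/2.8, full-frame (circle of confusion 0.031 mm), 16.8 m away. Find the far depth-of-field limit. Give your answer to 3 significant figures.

Hyperfocal distance H = f²/(N·c) + f = 105²/(2.8 × 0.031) + 105 = 11025/0.0868 + 105 ≈ 127121.1 mm ≈ 127.1 m.
Far limit Df = s·(H − f)/(H − s) = 16800 × (127121.1 − 105) / (127121.1 − 16800) = 16800 × 127016.1 / 110321.1 ≈ 19342 mm ≈ 19.3 m.

19.3 m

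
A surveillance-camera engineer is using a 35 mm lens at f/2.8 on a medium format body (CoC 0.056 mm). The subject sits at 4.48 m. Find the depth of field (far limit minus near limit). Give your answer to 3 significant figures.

7.54 m

Hyperfocal distance H = f²/(N·c) + f = 35²/(2.8 × 0.056) + 35 = 1225/0.1568 + 35 ≈ 7847.5 mm ≈ 7.848 m.
Near limit Dn = s·(H − f)/(H + s − 2f) = 4480 × (7847.5 − 35) / (7847.5 + 4480 − 2 × 35) = 4480 × 7812.5 / 12257.5 ≈ 2855.4 mm.
Far limit Df = s·(H − f)/(H − s) = 4480 × (7847.5 − 35) / (7847.5 − 4480) = 4480 × 7812.5 / 3367.5 ≈ 10393.5 mm.
Depth of field = Df − Dn = 10393.5 − 2855.4 ≈ 7538.1 mm ≈ 7.54 m.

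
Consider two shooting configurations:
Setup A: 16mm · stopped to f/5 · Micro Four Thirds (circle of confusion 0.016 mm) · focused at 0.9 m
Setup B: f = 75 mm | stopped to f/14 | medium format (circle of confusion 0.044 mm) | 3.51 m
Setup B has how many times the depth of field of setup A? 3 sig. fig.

5.71

Setup A: H = 16²/(5×0.016) + 16 ≈ 3216.0 mm; DoF = Df − Dn = 1243.52 − 705.19 ≈ 538.33 mm.
Setup B: H = 75²/(14×0.044) + 75 ≈ 9206.5 mm; DoF = Df − Dn = 5626.5 − 2550.6 ≈ 3075.9 mm.
Ratio = 3075.9 / 538.33 ≈ 5.71.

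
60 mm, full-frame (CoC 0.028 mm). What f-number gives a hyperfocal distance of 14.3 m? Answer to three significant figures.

f/9.03

Rearrange H = f²/(N·c) + f for N: N = f² / ((H − f)·c).
N = 60² / ((14300 − 60) × 0.028) = 3600 / 398.7 ≈ 9.03.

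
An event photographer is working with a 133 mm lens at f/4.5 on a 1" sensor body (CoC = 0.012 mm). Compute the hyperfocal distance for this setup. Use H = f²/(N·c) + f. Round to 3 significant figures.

328 m

Hyperfocal distance H = f²/(N·c) + f = 133²/(4.5 × 0.012) + 133 = 17689/0.054 + 133 ≈ 327707.1 mm ≈ 328 m.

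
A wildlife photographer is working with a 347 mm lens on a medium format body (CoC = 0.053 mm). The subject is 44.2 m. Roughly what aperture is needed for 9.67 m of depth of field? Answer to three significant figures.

f/5.60

Write h = H − f = f²/(N·c). The thin-lens limits are Dn = s·h/(h + (s−f)) and Df = s·h/(h − (s−f)), so DoF = Df − Dn = 2·s·(s−f)·h / (h² − (s−f)²).
That is a quadratic in h: DoF·h² − 2·s·(s−f)·h − DoF·(s−f)² = 0 ⇒ h = (s−f)·(s + √(s² + DoF²)) / DoF = 43853 × (44200 + √(44200² + 9670²)) / 9670 = 43853 × (44200 + 45245.4) / 9670 ≈ 405631 mm.
Then N = f²/(c·h) = 347² / (0.053 × 405631) = 120409 / 21498 ≈ 5.60.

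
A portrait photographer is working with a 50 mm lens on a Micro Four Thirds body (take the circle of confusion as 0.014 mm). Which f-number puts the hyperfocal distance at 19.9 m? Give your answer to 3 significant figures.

f/9

Rearrange H = f²/(N·c) + f for N: N = f² / ((H − f)·c).
N = 50² / ((19900 − 50) × 0.014) = 2500 / 277.9 ≈ 9.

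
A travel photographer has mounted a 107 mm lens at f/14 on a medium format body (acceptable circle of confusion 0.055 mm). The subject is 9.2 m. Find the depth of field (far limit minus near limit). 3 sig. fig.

18.0 m

Hyperfocal distance H = f²/(N·c) + f = 107²/(14 × 0.055) + 107 = 11449/0.77 + 107 ≈ 14975.8 mm ≈ 14.98 m.
Near limit Dn = s·(H − f)/(H + s − 2f) = 9200 × (14975.8 − 107) / (14975.8 + 9200 − 2 × 107) = 9200 × 14868.8 / 23961.8 ≈ 5709 mm.
Far limit Df = s·(H − f)/(H − s) = 9200 × (14975.8 − 107) / (14975.8 − 9200) = 9200 × 14868.8 / 5775.8 ≈ 23684 mm.
Depth of field = Df − Dn = 23684 − 5709 ≈ 17975 mm ≈ 18.0 m.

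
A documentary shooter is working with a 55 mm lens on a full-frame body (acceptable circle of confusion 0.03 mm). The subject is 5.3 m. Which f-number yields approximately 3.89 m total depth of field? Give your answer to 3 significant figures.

Write h = H − f = f²/(N·c). The thin-lens limits are Dn = s·h/(h + (s−f)) and Df = s·h/(h − (s−f)), so DoF = Df − Dn = 2·s·(s−f)·h / (h² − (s−f)²).
That is a quadratic in h: DoF·h² − 2·s·(s−f)·h − DoF·(s−f)² = 0 ⇒ h = (s−f)·(s + √(s² + DoF²)) / DoF = 5245 × (5300 + √(5300² + 3890²)) / 3890 = 5245 × (5300 + 6574.35) / 3890 ≈ 16011 mm.
Then N = f²/(c·h) = 55² / (0.03 × 16011) = 3025 / 480.32 ≈ 6.30.

f/6.30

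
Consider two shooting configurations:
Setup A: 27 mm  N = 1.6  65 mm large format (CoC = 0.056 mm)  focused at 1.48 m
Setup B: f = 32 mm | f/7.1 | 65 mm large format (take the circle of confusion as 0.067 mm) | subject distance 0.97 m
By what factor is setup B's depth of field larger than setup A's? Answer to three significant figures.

Setup A: H = 27²/(1.6×0.056) + 27 ≈ 8163.2 mm; DoF = Df − Dn = 1801.77 − 1255.74 ≈ 546.03 mm.
Setup B: H = 32²/(7.1×0.067) + 32 ≈ 2184.6 mm; DoF = Df − Dn = 1719.1 − 675.6 ≈ 1043.5 mm.
Ratio = 1043.5 / 546.03 ≈ 1.91.

1.91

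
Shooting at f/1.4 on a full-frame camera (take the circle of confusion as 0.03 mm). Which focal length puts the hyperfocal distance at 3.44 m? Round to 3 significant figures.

From H = f²/(N·c) + f, with f ≪ H: f ≈ √(H·N·c) = √(3440 × 1.4 × 0.03) = √144.48 ≈ 12.02 mm.
The +f correction barely moves this — solving exactly, f² + N·c·f − N·c·H = 0 ⇒ f = (−N·c + √((N·c)² + 4·N·c·H))/2 = (−0.042 + √577.92)/2 ≈ 11.999 mm, so f ≈ 12.0 mm.

12.0 mm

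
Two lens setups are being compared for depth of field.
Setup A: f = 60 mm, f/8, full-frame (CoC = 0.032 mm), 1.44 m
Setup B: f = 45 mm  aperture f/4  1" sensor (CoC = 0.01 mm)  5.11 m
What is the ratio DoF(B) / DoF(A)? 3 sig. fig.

Setup A: H = 60²/(8×0.032) + 60 ≈ 14122.5 mm; DoF = Df − Dn = 1596.69 − 1311.32 ≈ 285.37 mm.
Setup B: H = 45²/(4×0.01) + 45 ≈ 50670.0 mm; DoF = Df − Dn = 5678.1 − 4645.2 ≈ 1032.9 mm.
Ratio = 1032.9 / 285.37 ≈ 3.62.

3.62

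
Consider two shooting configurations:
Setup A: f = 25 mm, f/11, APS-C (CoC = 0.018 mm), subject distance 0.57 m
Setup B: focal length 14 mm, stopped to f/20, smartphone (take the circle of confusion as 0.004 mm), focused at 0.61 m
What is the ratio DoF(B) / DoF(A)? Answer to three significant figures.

Setup A: H = 25²/(11×0.018) + 25 ≈ 3181.6 mm; DoF = Df − Dn = 688.95 − 486.08 ≈ 202.87 mm.
Setup B: H = 14²/(20×0.004) + 14 ≈ 2464.0 mm; DoF = Df − Dn = 806.09 − 490.64 ≈ 315.45 mm.
Ratio = 315.45 / 202.87 ≈ 1.55.

1.55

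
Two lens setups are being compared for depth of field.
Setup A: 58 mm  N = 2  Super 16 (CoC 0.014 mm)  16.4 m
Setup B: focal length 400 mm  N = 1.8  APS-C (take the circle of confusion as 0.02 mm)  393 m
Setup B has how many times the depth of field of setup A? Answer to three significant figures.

15.4

Setup A: H = 58²/(2×0.014) + 58 ≈ 120200.9 mm; DoF = Df − Dn = 18982.0 − 14436.3 ≈ 4545.7 mm.
Setup B: H = 400²/(1.8×0.02) + 400 ≈ 4444844.4 mm; DoF = Df − Dn = 431079 − 361102 ≈ 69977 mm.
Ratio = 69977 / 4545.7 ≈ 15.4.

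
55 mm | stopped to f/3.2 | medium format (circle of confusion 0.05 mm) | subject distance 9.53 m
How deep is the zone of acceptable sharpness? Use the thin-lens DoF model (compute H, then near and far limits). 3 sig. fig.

Hyperfocal distance H = f²/(N·c) + f = 55²/(3.2 × 0.05) + 55 = 3025/0.16 + 55 ≈ 18961.2 mm ≈ 18.96 m.
Near limit Dn = s·(H − f)/(H + s − 2f) = 9530 × (18961.2 − 55) / (18961.2 + 9530 − 2 × 55) = 9530 × 18906.2 / 28381.2 ≈ 6348 mm.
Far limit Df = s·(H − f)/(H − s) = 9530 × (18961.2 − 55) / (18961.2 − 9530) = 9530 × 18906.2 / 9431.2 ≈ 19104 mm.
Depth of field = Df − Dn = 19104 − 6348 ≈ 12756 mm ≈ 12.8 m.

12.8 m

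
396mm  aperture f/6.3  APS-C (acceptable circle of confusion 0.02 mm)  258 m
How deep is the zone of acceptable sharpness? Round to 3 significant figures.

Hyperfocal distance H = f²/(N·c) + f = 396²/(6.3 × 0.02) + 396 = 156816/0.126 + 396 ≈ 1244967.4 mm ≈ 1245 m.
Near limit Dn = s·(H − f)/(H + s − 2f) = 258000 × (1244967.4 − 396) / (1244967.4 + 258000 − 2 × 396) = 258000 × 1244571.4 / 1502175.4 ≈ 213756 mm.
Far limit Df = s·(H − f)/(H − s) = 258000 × (1244967.4 − 396) / (1244967.4 − 258000) = 258000 × 1244571.4 / 986967.4 ≈ 325339 mm.
Depth of field = Df − Dn = 325339 − 213756 ≈ 111583 mm ≈ 112 m.

112 m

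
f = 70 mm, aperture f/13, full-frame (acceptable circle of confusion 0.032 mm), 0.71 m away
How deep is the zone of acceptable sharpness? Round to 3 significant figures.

77.4 mm

Hyperfocal distance H = f²/(N·c) + f = 70²/(13 × 0.032) + 70 = 4900/0.416 + 70 ≈ 11848.8 mm ≈ 11.85 m.
Near limit Dn = s·(H − f)/(H + s − 2f) = 710 × (11848.8 − 70) / (11848.8 + 710 − 2 × 70) = 710 × 11778.8 / 12418.8 ≈ 673.410 mm.
Far limit Df = s·(H − f)/(H − s) = 710 × (11848.8 − 70) / (11848.8 − 710) = 710 × 11778.8 / 11138.8 ≈ 750.794 mm.
Depth of field = Df − Dn = 750.794 − 673.410 ≈ 77.384 mm.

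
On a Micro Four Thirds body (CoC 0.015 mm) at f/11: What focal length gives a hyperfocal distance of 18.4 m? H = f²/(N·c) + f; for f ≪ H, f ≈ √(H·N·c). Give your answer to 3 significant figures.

From H = f²/(N·c) + f, with f ≪ H: f ≈ √(H·N·c) = √(18400 × 11 × 0.015) = √3036.0 ≈ 55.10 mm.
Exact: f² + N·c·f − N·c·H = 0 ⇒ f = (−N·c + √((N·c)² + 4·N·c·H))/2 = (−0.165 + √12144)/2 ≈ 55.017 mm ≈ 55.0 mm.

55.0 mm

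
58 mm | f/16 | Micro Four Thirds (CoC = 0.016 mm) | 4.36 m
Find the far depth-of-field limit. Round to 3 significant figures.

Hyperfocal distance H = f²/(N·c) + f = 58²/(16 × 0.016) + 58 = 3364/0.256 + 58 ≈ 13198.6 mm ≈ 13.20 m.
Far limit Df = s·(H − f)/(H − s) = 4360 × (13198.6 − 58) / (13198.6 − 4360) = 4360 × 13140.6 / 8838.6 ≈ 6482.1 mm ≈ 6.48 m.

6.48 m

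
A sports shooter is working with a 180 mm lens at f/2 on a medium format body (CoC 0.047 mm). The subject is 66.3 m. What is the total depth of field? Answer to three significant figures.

Hyperfocal distance H = f²/(N·c) + f = 180²/(2 × 0.047) + 180 = 32400/0.094 + 180 ≈ 344860.9 mm ≈ 344.9 m.
Near limit Dn = s·(H − f)/(H + s − 2f) = 66300 × (344860.9 − 180) / (344860.9 + 66300 − 2 × 180) = 66300 × 344680.9 / 410800.9 ≈ 55629 mm.
Far limit Df = s·(H − f)/(H − s) = 66300 × (344860.9 − 180) / (344860.9 − 66300) = 66300 × 344680.9 / 278560.9 ≈ 82037 mm.
Depth of field = Df − Dn = 82037 − 55629 ≈ 26408 mm ≈ 26.4 m.

26.4 m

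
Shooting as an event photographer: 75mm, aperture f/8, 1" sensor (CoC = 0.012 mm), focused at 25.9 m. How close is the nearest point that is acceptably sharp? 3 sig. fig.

18.0 m

Hyperfocal distance H = f²/(N·c) + f = 75²/(8 × 0.012) + 75 = 5625/0.096 + 75 ≈ 58668.8 mm ≈ 58.67 m.
Near limit Dn = s·(H − f)/(H + s − 2f) = 25900 × (58668.8 − 75) / (58668.8 + 25900 − 2 × 75) = 25900 × 58593.8 / 84418.8 ≈ 17977 mm ≈ 18.0 m.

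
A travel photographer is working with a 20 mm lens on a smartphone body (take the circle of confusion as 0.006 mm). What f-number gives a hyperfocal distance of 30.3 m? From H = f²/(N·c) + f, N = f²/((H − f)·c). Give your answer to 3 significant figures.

f/2.20

Rearrange H = f²/(N·c) + f for N: N = f² / ((H − f)·c).
N = 20² / ((30300 − 20) × 0.006) = 400 / 181.7 ≈ 2.20.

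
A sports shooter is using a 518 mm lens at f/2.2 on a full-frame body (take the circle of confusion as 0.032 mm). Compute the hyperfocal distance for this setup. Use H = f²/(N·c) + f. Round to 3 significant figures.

3810 m

Hyperfocal distance H = f²/(N·c) + f = 518²/(2.2 × 0.032) + 518 = 268324/0.0704 + 518 ≈ 3811938.5 mm ≈ 3810 m.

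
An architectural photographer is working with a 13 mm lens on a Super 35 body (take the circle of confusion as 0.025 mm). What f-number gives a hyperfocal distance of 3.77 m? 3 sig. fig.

Rearrange H = f²/(N·c) + f for N: N = f² / ((H − f)·c).
N = 13² / ((3770 − 13) × 0.025) = 169 / 93.93 ≈ 1.80.

f/1.80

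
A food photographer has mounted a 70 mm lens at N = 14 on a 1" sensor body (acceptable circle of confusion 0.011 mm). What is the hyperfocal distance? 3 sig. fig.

31.9 m

Hyperfocal distance H = f²/(N·c) + f = 70²/(14 × 0.011) + 70 = 4900/0.154 + 70 ≈ 31888.2 mm ≈ 31.9 m.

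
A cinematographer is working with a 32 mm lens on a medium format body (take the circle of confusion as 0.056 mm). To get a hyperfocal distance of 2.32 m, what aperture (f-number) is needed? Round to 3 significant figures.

f/7.99

Rearrange H = f²/(N·c) + f for N: N = f² / ((H − f)·c).
N = 32² / ((2320 − 32) × 0.056) = 1024 / 128.1 ≈ 7.99.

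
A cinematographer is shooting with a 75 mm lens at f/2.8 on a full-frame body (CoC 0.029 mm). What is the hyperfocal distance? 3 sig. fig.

69.3 m

Hyperfocal distance H = f²/(N·c) + f = 75²/(2.8 × 0.029) + 75 = 5625/0.0812 + 75 ≈ 69348.4 mm ≈ 69.3 m.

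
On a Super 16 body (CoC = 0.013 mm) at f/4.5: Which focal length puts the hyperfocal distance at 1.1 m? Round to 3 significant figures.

7.99 mm

From H = f²/(N·c) + f, with f ≪ H: f ≈ √(H·N·c) = √(1100 × 4.5 × 0.013) = √64.350 ≈ 8.022 mm.
Exact: f² + N·c·f − N·c·H = 0 ⇒ f = (−N·c + √((N·c)² + 4·N·c·H))/2 = (−0.0585 + √257.40)/2 ≈ 7.9926 mm ≈ 7.99 mm.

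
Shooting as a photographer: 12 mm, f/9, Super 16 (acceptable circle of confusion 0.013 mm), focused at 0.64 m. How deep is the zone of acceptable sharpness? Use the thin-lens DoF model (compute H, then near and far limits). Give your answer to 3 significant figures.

Hyperfocal distance H = f²/(N·c) + f = 12²/(9 × 0.013) + 12 = 144/0.117 + 12 ≈ 1242.8 mm ≈ 1.243 m.
Near limit Dn = s·(H − f)/(H + s − 2f) = 640 × (1242.8 − 12) / (1242.8 + 640 − 2 × 12) = 640 × 1230.8 / 1858.8 ≈ 423.77 mm.
Far limit Df = s·(H − f)/(H − s) = 640 × (1242.8 − 12) / (1242.8 − 640) = 640 × 1230.8 / 602.8 ≈ 1306.79 mm.
Depth of field = Df − Dn = 1306.79 − 423.77 ≈ 883.02 mm ≈ 0.883 m.

0.883 m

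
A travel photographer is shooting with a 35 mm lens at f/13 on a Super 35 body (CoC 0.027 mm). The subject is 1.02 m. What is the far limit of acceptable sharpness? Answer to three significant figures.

Hyperfocal distance H = f²/(N·c) + f = 35²/(13 × 0.027) + 35 = 1225/0.351 + 35 ≈ 3525.0 mm ≈ 3.525 m.
Far limit Df = s·(H − f)/(H − s) = 1020 × (3525.0 − 35) / (3525.0 − 1020) = 1020 × 3490.0 / 2505.0 ≈ 1421.1 mm ≈ 1.42 m.

1.42 m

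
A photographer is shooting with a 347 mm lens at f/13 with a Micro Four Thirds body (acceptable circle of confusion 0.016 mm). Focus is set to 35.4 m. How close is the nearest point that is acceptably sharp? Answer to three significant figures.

Hyperfocal distance H = f²/(N·c) + f = 347²/(13 × 0.016) + 347 = 120409/0.208 + 347 ≈ 579236.4 mm ≈ 579.2 m.
Near limit Dn = s·(H − f)/(H + s − 2f) = 35400 × (579236.4 − 347) / (579236.4 + 35400 − 2 × 347) = 35400 × 578889.4 / 613942.4 ≈ 33379 mm ≈ 33.4 m.

33.4 m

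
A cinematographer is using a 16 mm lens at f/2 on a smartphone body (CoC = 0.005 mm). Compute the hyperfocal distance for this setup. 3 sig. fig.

Hyperfocal distance H = f²/(N·c) + f = 16²/(2 × 0.005) + 16 = 256/0.01 + 16 ≈ 25616.0 mm ≈ 25.6 m.

25.6 m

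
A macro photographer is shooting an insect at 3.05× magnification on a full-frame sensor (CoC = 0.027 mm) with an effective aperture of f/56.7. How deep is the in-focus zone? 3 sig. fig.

At magnification m, DoF ≈ 2·N_eff·c/m² = 2 × 56.7 × 0.027 / 3.05² = 3.062 / 9.302 ≈ 0.329 mm.

0.329 mm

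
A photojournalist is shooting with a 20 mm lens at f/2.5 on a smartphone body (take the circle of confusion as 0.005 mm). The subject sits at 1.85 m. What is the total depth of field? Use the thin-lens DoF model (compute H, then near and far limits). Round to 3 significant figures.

212 mm

Hyperfocal distance H = f²/(N·c) + f = 20²/(2.5 × 0.005) + 20 = 400/0.0125 + 20 ≈ 32020.0 mm ≈ 32.02 m.
Near limit Dn = s·(H − f)/(H + s − 2f) = 1850 × (32020.0 − 20) / (32020.0 + 1850 − 2 × 20) = 1850 × 32000.0 / 33830.0 ≈ 1749.93 mm.
Far limit Df = s·(H − f)/(H − s) = 1850 × (32020.0 − 20) / (32020.0 − 1850) = 1850 × 32000.0 / 30170.0 ≈ 1962.21 mm.
Depth of field = Df − Dn = 1962.21 − 1749.93 ≈ 212.28 mm.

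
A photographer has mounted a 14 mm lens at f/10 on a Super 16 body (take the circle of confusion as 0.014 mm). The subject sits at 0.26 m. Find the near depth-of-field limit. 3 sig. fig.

Hyperfocal distance H = f²/(N·c) + f = 14²/(10 × 0.014) + 14 = 196/0.14 + 14 ≈ 1414.0 mm ≈ 1.414 m.
Near limit Dn = s·(H − f)/(H + s − 2f) = 260 × (1414.0 − 14) / (1414.0 + 260 − 2 × 14) = 260 × 1400.0 / 1646.0 ≈ 221.14 mm.

221 mm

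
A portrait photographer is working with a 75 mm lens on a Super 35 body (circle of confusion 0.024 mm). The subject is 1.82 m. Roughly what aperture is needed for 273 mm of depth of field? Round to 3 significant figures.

f/10

Write h = H − f = f²/(N·c). The thin-lens limits are Dn = s·h/(h + (s−f)) and Df = s·h/(h − (s−f)), so DoF = Df − Dn = 2·s·(s−f)·h / (h² − (s−f)²).
That is a quadratic in h: DoF·h² − 2·s·(s−f)·h − DoF·(s−f)² = 0 ⇒ h = (s−f)·(s + √(s² + DoF²)) / DoF = 1745 × (1820 + √(1820² + 273²)) / 273 = 1745 × (1820 + 1840.36) / 273 ≈ 23397 mm.
Then N = f²/(c·h) = 75² / (0.024 × 23397) = 5625 / 561.52 ≈ 10.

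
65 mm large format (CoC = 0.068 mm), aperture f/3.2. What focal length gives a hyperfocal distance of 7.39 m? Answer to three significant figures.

From H = f²/(N·c) + f, with f ≪ H: f ≈ √(H·N·c) = √(7390 × 3.2 × 0.068) = √1608.1 ≈ 40.10 mm.
Exact: f² + N·c·f − N·c·H = 0 ⇒ f = (−N·c + √((N·c)² + 4·N·c·H))/2 = (−0.2176 + √6432.3)/2 ≈ 39.992 mm ≈ 40.0 mm.

40.0 mm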